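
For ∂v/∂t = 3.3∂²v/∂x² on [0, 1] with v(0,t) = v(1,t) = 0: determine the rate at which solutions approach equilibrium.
Eigenvalues: λₙ = 3.3n²π².
First three modes:
  n=1: λ₁ = 3.3π² ≈ 32.57
  n=2: λ₂ = 13.2π² ≈ 130.279 (4× faster decay)
  n=3: λ₃ = 29.7π² ≈ 293.127 (9× faster decay)
As t → ∞, higher modes decay exponentially faster. The n=1 mode dominates: v ~ c₁ sin(πx) e^{-λ₁t}.
Decay rate: λ₁ = 3.3π² ≈ 32.57.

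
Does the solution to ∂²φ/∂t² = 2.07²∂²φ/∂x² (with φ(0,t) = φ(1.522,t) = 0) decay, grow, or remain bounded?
φ oscillates (no decay). Energy is conserved; the solution oscillates indefinitely as standing waves.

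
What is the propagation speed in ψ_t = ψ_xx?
Infinite. The heat equation is parabolic, not hyperbolic, so disturbances propagate instantly.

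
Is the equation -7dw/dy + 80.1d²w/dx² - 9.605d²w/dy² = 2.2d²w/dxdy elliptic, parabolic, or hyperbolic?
Rewriting in standard form: 80.1d²w/dx² - 2.2d²w/dxdy - 9.605d²w/dy² - 7dw/dy = 0. Computing B² - 4AC with A = 80.1, B = -2.2, C = -9.605: discriminant = 3082.282 (positive). Answer: hyperbolic.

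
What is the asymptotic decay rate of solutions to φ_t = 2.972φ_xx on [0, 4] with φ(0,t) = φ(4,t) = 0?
Eigenvalues: λₙ = 2.972n²π²/4².
First three modes:
  n=1: λ₁ = 2.972π²/4² ≈ 1.833
  n=2: λ₂ = 11.888π²/4² ≈ 7.333 (4× faster decay)
  n=3: λ₃ = 26.748π²/4² ≈ 16.5 (9× faster decay)
As t → ∞, higher modes decay exponentially faster. The n=1 mode dominates: φ ~ c₁ sin(πx/4) e^{-λ₁t}.
Decay rate: λ₁ = 2.972π²/4² ≈ 1.833.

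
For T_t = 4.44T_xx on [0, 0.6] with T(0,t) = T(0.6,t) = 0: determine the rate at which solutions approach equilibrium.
Eigenvalues: λₙ = 4.44n²π²/0.6².
First three modes:
  n=1: λ₁ = 4.44π²/0.6² ≈ 121.725
  n=2: λ₂ = 17.76π²/0.6² ≈ 486.9 (4× faster decay)
  n=3: λ₃ = 39.96π²/0.6² ≈ 1095.526 (9× faster decay)
As t → ∞, higher modes decay exponentially faster. The n=1 mode dominates: T ~ c₁ sin(πx/0.6) e^{-λ₁t}.
Decay rate: λ₁ = 4.44π²/0.6² ≈ 121.725.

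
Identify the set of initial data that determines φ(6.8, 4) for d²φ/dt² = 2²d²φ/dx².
Domain of dependence: [-1.2, 14.8]. Signals travel at speed 2, so data within |x - 6.8| ≤ 2·4 = 8 can reach the point.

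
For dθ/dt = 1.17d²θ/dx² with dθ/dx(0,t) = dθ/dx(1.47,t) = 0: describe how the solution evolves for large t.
θ → constant (steady state). Heat is conserved (no flux at boundaries); solution approaches the spatial average.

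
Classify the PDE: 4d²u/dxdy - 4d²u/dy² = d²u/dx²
Rewriting in standard form: -d²u/dx² + 4d²u/dxdy - 4d²u/dy² = 0. A = -1, B = 4, C = -4. Discriminant B² - 4AC = 0. Since 0 = 0, parabolic.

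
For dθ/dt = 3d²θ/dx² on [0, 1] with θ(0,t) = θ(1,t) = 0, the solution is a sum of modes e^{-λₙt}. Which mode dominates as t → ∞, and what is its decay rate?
Eigenvalues: λₙ = 3n²π².
First three modes:
  n=1: λ₁ = 3π² ≈ 29.609
  n=2: λ₂ = 12π² ≈ 118.435 (4× faster decay)
  n=3: λ₃ = 27π² ≈ 266.479 (9× faster decay)
As t → ∞, higher modes decay exponentially faster. The n=1 mode dominates: θ ~ c₁ sin(πx) e^{-λ₁t}.
Decay rate: λ₁ = 3π² ≈ 29.609.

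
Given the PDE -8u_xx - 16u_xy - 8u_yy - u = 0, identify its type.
The second-order coefficients are A = -8, B = -16, C = -8. Since B² - 4AC = 0 = 0, this is a parabolic PDE.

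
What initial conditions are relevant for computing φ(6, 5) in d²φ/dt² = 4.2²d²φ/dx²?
Domain of dependence: [-15, 27]. Signals travel at speed 4.2, so data within |x - 6| ≤ 4.2·5 = 21 can reach the point.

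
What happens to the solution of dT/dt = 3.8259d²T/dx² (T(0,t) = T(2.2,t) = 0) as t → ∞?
T → 0. Heat diffuses out through both boundaries.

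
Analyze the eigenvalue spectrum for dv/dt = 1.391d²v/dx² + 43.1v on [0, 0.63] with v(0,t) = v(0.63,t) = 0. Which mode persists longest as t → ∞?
Eigenvalues: λₙ = 1.391n²π²/0.63² - 43.1.
First three modes:
  n=1: λ₁ = 1.391π²/0.63² - 43.1 ≈ -8.51
  n=2: λ₂ = 5.564π²/0.63² - 43.1 ≈ 95.258
  n=3: λ₃ = 12.519π²/0.63² - 43.1 ≈ 268.207
Since 1.391π²/0.63² ≈ 34.59 < 43.1, λ₁ < 0.
The n=1 mode grows fastest (−λₙ is largest for n=1) → dominates.
Asymptotic: v ~ c₁ sin(πx/0.63) e^{8.51t} (exponential growth at rate −λ₁ ≈ 8.51).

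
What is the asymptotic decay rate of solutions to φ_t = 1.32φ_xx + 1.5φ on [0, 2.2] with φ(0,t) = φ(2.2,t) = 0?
Eigenvalues: λₙ = 1.32n²π²/2.2² - 1.5.
First three modes:
  n=1: λ₁ = 1.32π²/2.2² - 1.5 ≈ 1.192
  n=2: λ₂ = 5.28π²/2.2² - 1.5 ≈ 9.267
  n=3: λ₃ = 11.88π²/2.2² - 1.5 ≈ 22.725
Since 1.32π²/2.2² ≈ 2.692 > 1.5, all λₙ > 0.
The n=1 mode decays slowest → dominates as t → ∞.
Asymptotic: φ ~ c₁ sin(πx/2.2) e^{-λ₁t} with decay rate λ₁ ≈ 1.192.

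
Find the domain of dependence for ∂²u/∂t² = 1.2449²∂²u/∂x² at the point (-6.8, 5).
Domain of dependence: [-13.0245, -0.5755]. Signals travel at speed 1.2449, so data within |x - -6.8| ≤ 1.2449·5 = 6.2245 can reach the point.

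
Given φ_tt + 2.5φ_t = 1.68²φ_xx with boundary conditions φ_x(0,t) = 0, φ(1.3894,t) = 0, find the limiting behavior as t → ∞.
φ → 0. Damping (γ=2.5) dissipates energy; oscillations decay exponentially.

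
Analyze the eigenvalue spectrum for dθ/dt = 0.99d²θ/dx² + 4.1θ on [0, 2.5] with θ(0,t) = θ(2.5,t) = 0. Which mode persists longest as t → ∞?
Eigenvalues: λₙ = 0.99n²π²/2.5² - 4.1.
First three modes:
  n=1: λ₁ = 0.99π²/2.5² - 4.1 ≈ -2.537
  n=2: λ₂ = 3.96π²/2.5² - 4.1 ≈ 2.153
  n=3: λ₃ = 8.91π²/2.5² - 4.1 ≈ 9.97
Since 0.99π²/2.5² ≈ 1.563 < 4.1, λ₁ < 0.
The n=1 mode grows fastest (−λₙ is largest for n=1) → dominates.
Asymptotic: θ ~ c₁ sin(πx/2.5) e^{2.537t} (exponential growth at rate −λ₁ ≈ 2.537).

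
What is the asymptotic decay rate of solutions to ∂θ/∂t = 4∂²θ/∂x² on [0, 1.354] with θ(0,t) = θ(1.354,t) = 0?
Eigenvalues: λₙ = 4n²π²/1.354².
First three modes:
  n=1: λ₁ = 4π²/1.354² ≈ 21.534
  n=2: λ₂ = 16π²/1.354² ≈ 86.136 (4× faster decay)
  n=3: λ₃ = 36π²/1.354² ≈ 193.805 (9× faster decay)
As t → ∞, higher modes decay exponentially faster. The n=1 mode dominates: θ ~ c₁ sin(πx/1.354) e^{-λ₁t}.
Decay rate: λ₁ = 4π²/1.354² ≈ 21.534.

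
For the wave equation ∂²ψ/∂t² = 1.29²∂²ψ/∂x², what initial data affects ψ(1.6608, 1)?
Domain of dependence: [0.3708, 2.9508]. Signals travel at speed 1.29, so data within |x - 1.6608| ≤ 1.29·1 = 1.29 can reach the point.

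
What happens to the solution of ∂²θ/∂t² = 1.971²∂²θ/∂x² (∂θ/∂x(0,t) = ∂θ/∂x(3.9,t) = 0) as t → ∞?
θ oscillates about a mean that drifts linearly in t (generically unbounded; no decay). There is no damping, so the nonconstant modes persist as standing waves (energy conserved, no decay). But with Neumann conditions at both ends the constant mode has eigenvalue 0: the spatial mean M(t) of θ satisfies M'' = 0, so M(t) = M(0) + M'(0)·t. Unless the initial velocity has zero mean (∫θ_t(x,0)dx = 0), the solution grows linearly in t (unbounded, though not exponentially); if it does have zero mean, the solution stays bounded and simply oscillates.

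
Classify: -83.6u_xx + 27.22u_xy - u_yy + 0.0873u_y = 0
Hyperbolic (discriminant = 406.5284).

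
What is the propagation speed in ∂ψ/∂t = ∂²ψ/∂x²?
Infinite. The heat equation is parabolic, not hyperbolic, so disturbances propagate instantly.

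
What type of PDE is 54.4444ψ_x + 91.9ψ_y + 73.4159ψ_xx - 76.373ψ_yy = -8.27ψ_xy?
Rewriting in standard form: 73.4159ψ_xx + 8.27ψ_xy - 76.373ψ_yy + 54.4444ψ_x + 91.9ψ_y = 0. With A = 73.4159, B = 8.27, C = -76.373, the discriminant is 22496.3630228. This is a hyperbolic PDE.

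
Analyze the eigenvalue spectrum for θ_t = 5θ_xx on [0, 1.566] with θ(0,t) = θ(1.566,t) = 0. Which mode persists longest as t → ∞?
Eigenvalues: λₙ = 5n²π²/1.566².
First three modes:
  n=1: λ₁ = 5π²/1.566² ≈ 20.123
  n=2: λ₂ = 20π²/1.566² ≈ 80.491 (4× faster decay)
  n=3: λ₃ = 45π²/1.566² ≈ 181.104 (9× faster decay)
As t → ∞, higher modes decay exponentially faster. The n=1 mode dominates: θ ~ c₁ sin(πx/1.566) e^{-λ₁t}.
Decay rate: λ₁ = 5π²/1.566² ≈ 20.123.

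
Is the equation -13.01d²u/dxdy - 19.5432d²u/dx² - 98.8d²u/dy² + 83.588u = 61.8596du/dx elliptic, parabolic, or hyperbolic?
Rewriting in standard form: -19.5432d²u/dx² - 13.01d²u/dxdy - 98.8d²u/dy² - 61.8596du/dx + 83.588u = 0. Computing B² - 4AC with A = -19.5432, B = -13.01, C = -98.8: discriminant = -7554.21254 (negative). Answer: elliptic.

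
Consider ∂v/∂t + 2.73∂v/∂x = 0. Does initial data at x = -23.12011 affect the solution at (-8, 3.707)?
No. Only data at x = -18.12011 affects (-8, 3.707). Advection has one-way propagation along characteristics.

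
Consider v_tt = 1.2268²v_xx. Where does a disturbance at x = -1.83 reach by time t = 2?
Domain of influence: [-4.2836, 0.6236]. Data at x = -1.83 spreads outward at speed 1.2268.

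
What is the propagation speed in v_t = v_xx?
Infinite. The heat equation is parabolic, not hyperbolic, so disturbances propagate instantly.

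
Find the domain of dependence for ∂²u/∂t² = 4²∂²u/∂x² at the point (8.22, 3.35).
Domain of dependence: [-5.18, 21.62]. Signals travel at speed 4, so data within |x - 8.22| ≤ 4·3.35 = 13.4 can reach the point.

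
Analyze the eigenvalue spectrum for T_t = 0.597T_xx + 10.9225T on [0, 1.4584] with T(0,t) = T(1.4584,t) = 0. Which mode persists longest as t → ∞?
Eigenvalues: λₙ = 0.597n²π²/1.4584² - 10.9225.
First three modes:
  n=1: λ₁ = 0.597π²/1.4584² - 10.9225 ≈ -8.152
  n=2: λ₂ = 2.388π²/1.4584² - 10.9225 ≈ 0.159
  n=3: λ₃ = 5.373π²/1.4584² - 10.9225 ≈ 14.01
Since 0.597π²/1.4584² ≈ 2.77 < 10.9225, λ₁ < 0.
The n=1 mode grows fastest (−λₙ is largest for n=1) → dominates.
Asymptotic: T ~ c₁ sin(πx/1.4584) e^{8.152t} (exponential growth at rate −λ₁ ≈ 8.152).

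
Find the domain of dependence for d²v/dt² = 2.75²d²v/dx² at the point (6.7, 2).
Domain of dependence: [1.2, 12.2]. Signals travel at speed 2.75, so data within |x - 6.7| ≤ 2.75·2 = 5.5 can reach the point.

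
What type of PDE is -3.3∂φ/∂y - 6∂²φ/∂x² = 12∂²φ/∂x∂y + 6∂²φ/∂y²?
Rewriting in standard form: -6∂²φ/∂x² - 12∂²φ/∂x∂y - 6∂²φ/∂y² - 3.3∂φ/∂y = 0. With A = -6, B = -12, C = -6, the discriminant is 0. This is a parabolic PDE.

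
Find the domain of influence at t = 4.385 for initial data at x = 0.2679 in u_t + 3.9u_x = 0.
At x = 17.3694. The characteristic carries data from (0.2679, 0) to (17.3694, 4.385).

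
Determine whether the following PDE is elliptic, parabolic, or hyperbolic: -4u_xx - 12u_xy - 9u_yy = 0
Coefficients: A = -4, B = -12, C = -9. B² - 4AC = 0, which is zero, so the equation is parabolic.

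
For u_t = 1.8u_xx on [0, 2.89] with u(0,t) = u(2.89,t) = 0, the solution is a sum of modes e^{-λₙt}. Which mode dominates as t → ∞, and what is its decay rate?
Eigenvalues: λₙ = 1.8n²π²/2.89².
First three modes:
  n=1: λ₁ = 1.8π²/2.89² ≈ 2.127
  n=2: λ₂ = 7.2π²/2.89² ≈ 8.508 (4× faster decay)
  n=3: λ₃ = 16.2π²/2.89² ≈ 19.143 (9× faster decay)
As t → ∞, higher modes decay exponentially faster. The n=1 mode dominates: u ~ c₁ sin(πx/2.89) e^{-λ₁t}.
Decay rate: λ₁ = 1.8π²/2.89² ≈ 2.127.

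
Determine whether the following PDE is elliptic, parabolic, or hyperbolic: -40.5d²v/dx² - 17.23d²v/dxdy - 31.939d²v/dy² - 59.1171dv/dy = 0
Coefficients: A = -40.5, B = -17.23, C = -31.939. B² - 4AC = -4877.2451, which is negative, so the equation is elliptic.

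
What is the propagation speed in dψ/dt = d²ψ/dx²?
Infinite. The heat equation is parabolic, not hyperbolic, so disturbances propagate instantly.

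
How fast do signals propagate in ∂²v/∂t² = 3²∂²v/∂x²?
Speed = 3. Information travels along characteristics x = x₀ ± 3t.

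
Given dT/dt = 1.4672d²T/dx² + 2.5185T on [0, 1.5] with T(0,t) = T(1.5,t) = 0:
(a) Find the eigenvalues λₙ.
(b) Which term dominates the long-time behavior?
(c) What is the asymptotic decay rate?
Eigenvalues: λₙ = 1.4672n²π²/1.5² - 2.5185.
First three modes:
  n=1: λ₁ = 1.4672π²/1.5² - 2.5185 ≈ 3.917
  n=2: λ₂ = 5.8688π²/1.5² - 2.5185 ≈ 23.225
  n=3: λ₃ = 13.2048π²/1.5² - 2.5185 ≈ 55.404
Since 1.4672π²/1.5² ≈ 6.436 > 2.5185, all λₙ > 0.
The n=1 mode decays slowest → dominates as t → ∞.
Asymptotic: T ~ c₁ sin(πx/1.5) e^{-λ₁t} with decay rate λ₁ ≈ 3.917.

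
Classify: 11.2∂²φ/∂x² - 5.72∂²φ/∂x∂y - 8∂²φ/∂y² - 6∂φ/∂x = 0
Hyperbolic (discriminant = 391.1184).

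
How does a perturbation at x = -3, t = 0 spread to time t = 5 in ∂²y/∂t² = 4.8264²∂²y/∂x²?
Domain of influence: [-27.132, 21.132]. Data at x = -3 spreads outward at speed 4.8264.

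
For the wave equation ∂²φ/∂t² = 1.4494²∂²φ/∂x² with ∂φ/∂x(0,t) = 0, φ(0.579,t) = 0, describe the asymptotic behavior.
φ oscillates (no decay). Energy is conserved; the solution oscillates indefinitely as standing waves.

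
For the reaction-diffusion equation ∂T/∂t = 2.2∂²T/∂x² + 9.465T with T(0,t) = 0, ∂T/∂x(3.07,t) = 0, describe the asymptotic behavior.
T grows unboundedly. Reaction dominates diffusion (r=9.465 > κπ²/(4L²)≈0.58); solution grows exponentially.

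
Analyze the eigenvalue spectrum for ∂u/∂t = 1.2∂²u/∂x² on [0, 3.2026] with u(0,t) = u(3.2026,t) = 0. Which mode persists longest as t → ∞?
Eigenvalues: λₙ = 1.2n²π²/3.2026².
First three modes:
  n=1: λ₁ = 1.2π²/3.2026² ≈ 1.155
  n=2: λ₂ = 4.8π²/3.2026² ≈ 4.619 (4× faster decay)
  n=3: λ₃ = 10.8π²/3.2026² ≈ 10.392 (9× faster decay)
As t → ∞, higher modes decay exponentially faster. The n=1 mode dominates: u ~ c₁ sin(πx/3.2026) e^{-λ₁t}.
Decay rate: λ₁ = 1.2π²/3.2026² ≈ 1.155.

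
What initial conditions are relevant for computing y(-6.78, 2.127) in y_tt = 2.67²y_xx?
Domain of dependence: [-12.45909, -1.10091]. Signals travel at speed 2.67, so data within |x - -6.78| ≤ 2.67·2.127 = 5.67909 can reach the point.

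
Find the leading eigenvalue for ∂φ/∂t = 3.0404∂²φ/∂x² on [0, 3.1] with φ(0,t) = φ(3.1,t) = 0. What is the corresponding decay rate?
Eigenvalues: λₙ = 3.0404n²π²/3.1².
First three modes:
  n=1: λ₁ = 3.0404π²/3.1² ≈ 3.123
  n=2: λ₂ = 12.1616π²/3.1² ≈ 12.49 (4× faster decay)
  n=3: λ₃ = 27.3636π²/3.1² ≈ 28.103 (9× faster decay)
As t → ∞, higher modes decay exponentially faster. The n=1 mode dominates: φ ~ c₁ sin(πx/3.1) e^{-λ₁t}.
Decay rate: λ₁ = 3.0404π²/3.1² ≈ 3.123.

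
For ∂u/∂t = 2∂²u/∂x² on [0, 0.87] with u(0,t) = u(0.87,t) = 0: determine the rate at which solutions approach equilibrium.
Eigenvalues: λₙ = 2n²π²/0.87².
First three modes:
  n=1: λ₁ = 2π²/0.87² ≈ 26.079
  n=2: λ₂ = 8π²/0.87² ≈ 104.316 (4× faster decay)
  n=3: λ₃ = 18π²/0.87² ≈ 234.711 (9× faster decay)
As t → ∞, higher modes decay exponentially faster. The n=1 mode dominates: u ~ c₁ sin(πx/0.87) e^{-λ₁t}.
Decay rate: λ₁ = 2π²/0.87² ≈ 26.079.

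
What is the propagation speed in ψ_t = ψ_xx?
Infinite. The heat equation is parabolic, not hyperbolic, so disturbances propagate instantly.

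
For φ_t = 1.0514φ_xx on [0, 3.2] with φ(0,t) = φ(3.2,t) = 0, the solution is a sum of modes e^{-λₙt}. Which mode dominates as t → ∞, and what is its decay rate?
Eigenvalues: λₙ = 1.0514n²π²/3.2².
First three modes:
  n=1: λ₁ = 1.0514π²/3.2² ≈ 1.013
  n=2: λ₂ = 4.2056π²/3.2² ≈ 4.053 (4× faster decay)
  n=3: λ₃ = 9.4626π²/3.2² ≈ 9.12 (9× faster decay)
As t → ∞, higher modes decay exponentially faster. The n=1 mode dominates: φ ~ c₁ sin(πx/3.2) e^{-λ₁t}.
Decay rate: λ₁ = 1.0514π²/3.2² ≈ 1.013.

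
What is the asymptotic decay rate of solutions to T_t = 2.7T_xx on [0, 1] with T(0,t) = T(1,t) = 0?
Eigenvalues: λₙ = 2.7n²π².
First three modes:
  n=1: λ₁ = 2.7π² ≈ 26.648
  n=2: λ₂ = 10.8π² ≈ 106.592 (4× faster decay)
  n=3: λ₃ = 24.3π² ≈ 239.831 (9× faster decay)
As t → ∞, higher modes decay exponentially faster. The n=1 mode dominates: T ~ c₁ sin(πx) e^{-λ₁t}.
Decay rate: λ₁ = 2.7π² ≈ 26.648.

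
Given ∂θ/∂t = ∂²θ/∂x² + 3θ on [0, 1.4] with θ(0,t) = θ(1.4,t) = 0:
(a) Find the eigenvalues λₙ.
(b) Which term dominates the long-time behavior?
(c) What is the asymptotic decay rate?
Eigenvalues: λₙ = n²π²/1.4² - 3.
First three modes:
  n=1: λ₁ = π²/1.4² - 3 ≈ 2.036
  n=2: λ₂ = 4π²/1.4² - 3 ≈ 17.142
  n=3: λ₃ = 9π²/1.4² - 3 ≈ 42.32
Since π²/1.4² ≈ 5.036 > 3, all λₙ > 0.
The n=1 mode decays slowest → dominates as t → ∞.
Asymptotic: θ ~ c₁ sin(πx/1.4) e^{-λ₁t} with decay rate λ₁ ≈ 2.036.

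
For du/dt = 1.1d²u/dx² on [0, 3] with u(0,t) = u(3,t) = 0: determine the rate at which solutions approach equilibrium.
Eigenvalues: λₙ = 1.1n²π²/3².
First three modes:
  n=1: λ₁ = 1.1π²/3² ≈ 1.206
  n=2: λ₂ = 4.4π²/3² ≈ 4.825 (4× faster decay)
  n=3: λ₃ = 9.9π²/3² ≈ 10.857 (9× faster decay)
As t → ∞, higher modes decay exponentially faster. The n=1 mode dominates: u ~ c₁ sin(πx/3) e^{-λ₁t}.
Decay rate: λ₁ = 1.1π²/3² ≈ 1.206.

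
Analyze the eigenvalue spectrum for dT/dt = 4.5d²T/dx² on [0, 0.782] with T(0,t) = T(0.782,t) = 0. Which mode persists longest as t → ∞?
Eigenvalues: λₙ = 4.5n²π²/0.782².
First three modes:
  n=1: λ₁ = 4.5π²/0.782² ≈ 72.627
  n=2: λ₂ = 18π²/0.782² ≈ 290.508 (4× faster decay)
  n=3: λ₃ = 40.5π²/0.782² ≈ 653.644 (9× faster decay)
As t → ∞, higher modes decay exponentially faster. The n=1 mode dominates: T ~ c₁ sin(πx/0.782) e^{-λ₁t}.
Decay rate: λ₁ = 4.5π²/0.782² ≈ 72.627.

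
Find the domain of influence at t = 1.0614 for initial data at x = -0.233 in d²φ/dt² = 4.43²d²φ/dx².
Domain of influence: [-4.935002, 4.469002]. Data at x = -0.233 spreads outward at speed 4.43.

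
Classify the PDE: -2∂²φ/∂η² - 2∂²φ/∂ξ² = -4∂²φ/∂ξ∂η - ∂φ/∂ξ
Rewriting in standard form: -2∂²φ/∂ξ² + 4∂²φ/∂ξ∂η - 2∂²φ/∂η² + ∂φ/∂ξ = 0. A = -2, B = 4, C = -2. Discriminant B² - 4AC = 0. Since 0 = 0, parabolic.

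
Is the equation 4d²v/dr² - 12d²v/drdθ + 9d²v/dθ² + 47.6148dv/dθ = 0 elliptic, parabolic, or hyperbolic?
Computing B² - 4AC with A = 4, B = -12, C = 9: discriminant = 0 (zero). Answer: parabolic.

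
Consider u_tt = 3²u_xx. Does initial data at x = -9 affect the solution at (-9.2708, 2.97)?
Yes. The domain of dependence is [-18.1808, -0.3608], and -9 ∈ [-18.1808, -0.3608].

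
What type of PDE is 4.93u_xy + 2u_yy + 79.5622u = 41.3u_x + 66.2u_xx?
Rewriting in standard form: -66.2u_xx + 4.93u_xy + 2u_yy - 41.3u_x + 79.5622u = 0. With A = -66.2, B = 4.93, C = 2, the discriminant is 553.9049. This is a hyperbolic PDE.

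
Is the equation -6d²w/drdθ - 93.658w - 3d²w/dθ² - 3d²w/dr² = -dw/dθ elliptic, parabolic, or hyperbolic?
Rewriting in standard form: -3d²w/dr² - 6d²w/drdθ - 3d²w/dθ² + dw/dθ - 93.658w = 0. Computing B² - 4AC with A = -3, B = -6, C = -3: discriminant = 0 (zero). Answer: parabolic.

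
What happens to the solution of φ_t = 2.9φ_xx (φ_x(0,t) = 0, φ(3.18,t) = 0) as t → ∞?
φ → 0. Heat escapes through the Dirichlet boundary.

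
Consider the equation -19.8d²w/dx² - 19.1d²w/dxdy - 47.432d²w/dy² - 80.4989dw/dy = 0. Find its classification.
Elliptic. (A = -19.8, B = -19.1, C = -47.432 gives B² - 4AC = -3391.8044.)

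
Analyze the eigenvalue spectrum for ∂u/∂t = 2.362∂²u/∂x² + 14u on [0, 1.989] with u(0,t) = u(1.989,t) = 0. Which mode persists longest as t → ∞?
Eigenvalues: λₙ = 2.362n²π²/1.989² - 14.
First three modes:
  n=1: λ₁ = 2.362π²/1.989² - 14 ≈ -8.107
  n=2: λ₂ = 9.448π²/1.989² - 14 ≈ 9.571
  n=3: λ₃ = 21.258π²/1.989² - 14 ≈ 39.034
Since 2.362π²/1.989² ≈ 5.893 < 14, λ₁ < 0.
The n=1 mode grows fastest (−λₙ is largest for n=1) → dominates.
Asymptotic: u ~ c₁ sin(πx/1.989) e^{8.107t} (exponential growth at rate −λ₁ ≈ 8.107).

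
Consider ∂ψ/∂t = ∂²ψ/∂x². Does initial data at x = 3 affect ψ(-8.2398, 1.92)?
Yes, for any finite x. The heat equation has infinite propagation speed, so all initial data affects all points at any t > 0.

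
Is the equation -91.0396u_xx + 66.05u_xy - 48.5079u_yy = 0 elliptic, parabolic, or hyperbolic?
Computing B² - 4AC with A = -91.0396, B = 66.05, C = -48.5079: discriminant = -13301.95675136 (negative). Answer: elliptic.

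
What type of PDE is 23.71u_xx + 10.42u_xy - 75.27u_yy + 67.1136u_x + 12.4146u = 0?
With A = 23.71, B = 10.42, C = -75.27, the discriminant is 7247.1832. This is a hyperbolic PDE.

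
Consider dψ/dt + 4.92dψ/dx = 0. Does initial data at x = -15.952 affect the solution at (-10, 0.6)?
No. Only data at x = -12.952 affects (-10, 0.6). Advection has one-way propagation along characteristics.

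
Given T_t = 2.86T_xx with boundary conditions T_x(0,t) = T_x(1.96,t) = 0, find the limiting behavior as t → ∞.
T → constant (steady state). Heat is conserved (no flux at boundaries); solution approaches the spatial average.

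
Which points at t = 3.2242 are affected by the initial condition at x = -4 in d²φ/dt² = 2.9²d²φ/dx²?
Domain of influence: [-13.35018, 5.35018]. Data at x = -4 spreads outward at speed 2.9.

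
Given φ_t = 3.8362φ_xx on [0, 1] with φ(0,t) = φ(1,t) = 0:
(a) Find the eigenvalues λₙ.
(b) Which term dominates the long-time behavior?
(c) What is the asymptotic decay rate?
Eigenvalues: λₙ = 3.8362n²π².
First three modes:
  n=1: λ₁ = 3.8362π² ≈ 37.862
  n=2: λ₂ = 15.3448π² ≈ 151.447 (4× faster decay)
  n=3: λ₃ = 34.5258π² ≈ 340.756 (9× faster decay)
As t → ∞, higher modes decay exponentially faster. The n=1 mode dominates: φ ~ c₁ sin(πx) e^{-λ₁t}.
Decay rate: λ₁ = 3.8362π² ≈ 37.862.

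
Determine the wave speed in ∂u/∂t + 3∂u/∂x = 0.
Speed = 3. Information travels along x - 3t = const (rightward).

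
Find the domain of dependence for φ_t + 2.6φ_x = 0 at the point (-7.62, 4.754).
A single point: x = -19.9804. The characteristic through (-7.62, 4.754) is x - 2.6t = const, so x = -7.62 - 2.6·4.754 = -19.9804.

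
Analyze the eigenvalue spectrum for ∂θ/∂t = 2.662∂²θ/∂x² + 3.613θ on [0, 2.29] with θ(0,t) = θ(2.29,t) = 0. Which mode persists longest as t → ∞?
Eigenvalues: λₙ = 2.662n²π²/2.29² - 3.613.
First three modes:
  n=1: λ₁ = 2.662π²/2.29² - 3.613 ≈ 1.397
  n=2: λ₂ = 10.648π²/2.29² - 3.613 ≈ 16.427
  n=3: λ₃ = 23.958π²/2.29² - 3.613 ≈ 41.477
Since 2.662π²/2.29² ≈ 5.01 > 3.613, all λₙ > 0.
The n=1 mode decays slowest → dominates as t → ∞.
Asymptotic: θ ~ c₁ sin(πx/2.29) e^{-λ₁t} with decay rate λ₁ ≈ 1.397.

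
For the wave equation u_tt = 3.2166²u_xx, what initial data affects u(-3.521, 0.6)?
Domain of dependence: [-5.45096, -1.59104]. Signals travel at speed 3.2166, so data within |x - -3.521| ≤ 3.2166·0.6 = 1.92996 can reach the point.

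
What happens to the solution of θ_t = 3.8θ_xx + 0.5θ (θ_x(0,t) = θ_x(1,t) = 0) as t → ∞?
θ grows unboundedly. With Neumann BCs the constant mode has diffusion eigenvalue 0, so any r > 0 makes it grow like e^(0.5t); solution grows exponentially.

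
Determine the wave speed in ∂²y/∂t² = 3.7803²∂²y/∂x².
Speed = 3.7803. Information travels along characteristics x = x₀ ± 3.7803t.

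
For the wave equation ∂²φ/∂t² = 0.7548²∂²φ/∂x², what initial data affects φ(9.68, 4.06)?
Domain of dependence: [6.615512, 12.744488]. Signals travel at speed 0.7548, so data within |x - 9.68| ≤ 0.7548·4.06 = 3.064488 can reach the point.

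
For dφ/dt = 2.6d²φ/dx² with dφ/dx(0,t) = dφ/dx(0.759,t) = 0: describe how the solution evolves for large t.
φ → constant (steady state). Heat is conserved (no flux at boundaries); solution approaches the spatial average.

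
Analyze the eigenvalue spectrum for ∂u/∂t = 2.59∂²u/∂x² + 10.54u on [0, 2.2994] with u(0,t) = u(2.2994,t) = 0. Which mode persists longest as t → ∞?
Eigenvalues: λₙ = 2.59n²π²/2.2994² - 10.54.
First three modes:
  n=1: λ₁ = 2.59π²/2.2994² - 10.54 ≈ -5.705
  n=2: λ₂ = 10.36π²/2.2994² - 10.54 ≈ 8.799
  n=3: λ₃ = 23.31π²/2.2994² - 10.54 ≈ 32.972
Since 2.59π²/2.2994² ≈ 4.835 < 10.54, λ₁ < 0.
The n=1 mode grows fastest (−λₙ is largest for n=1) → dominates.
Asymptotic: u ~ c₁ sin(πx/2.2994) e^{5.705t} (exponential growth at rate −λ₁ ≈ 5.705).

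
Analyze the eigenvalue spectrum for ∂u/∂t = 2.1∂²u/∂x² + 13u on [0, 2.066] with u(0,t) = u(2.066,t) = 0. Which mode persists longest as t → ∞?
Eigenvalues: λₙ = 2.1n²π²/2.066² - 13.
First three modes:
  n=1: λ₁ = 2.1π²/2.066² - 13 ≈ -8.144
  n=2: λ₂ = 8.4π²/2.066² - 13 ≈ 6.423
  n=3: λ₃ = 18.9π²/2.066² - 13 ≈ 30.702
Since 2.1π²/2.066² ≈ 4.856 < 13, λ₁ < 0.
The n=1 mode grows fastest (−λₙ is largest for n=1) → dominates.
Asymptotic: u ~ c₁ sin(πx/2.066) e^{8.144t} (exponential growth at rate −λ₁ ≈ 8.144).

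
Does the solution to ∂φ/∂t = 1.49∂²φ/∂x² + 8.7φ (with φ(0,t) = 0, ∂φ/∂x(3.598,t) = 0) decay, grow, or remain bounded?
φ grows unboundedly. Reaction dominates diffusion (r=8.7 > κπ²/(4L²)≈0.28); solution grows exponentially.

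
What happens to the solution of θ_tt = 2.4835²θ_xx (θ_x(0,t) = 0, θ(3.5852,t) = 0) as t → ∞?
θ oscillates (no decay). Energy is conserved; the solution oscillates indefinitely as standing waves.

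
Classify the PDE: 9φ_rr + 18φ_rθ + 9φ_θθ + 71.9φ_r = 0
A = 9, B = 18, C = 9. Discriminant B² - 4AC = 0. Since 0 = 0, parabolic.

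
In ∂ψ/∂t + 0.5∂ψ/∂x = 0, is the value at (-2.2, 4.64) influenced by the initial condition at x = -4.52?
Yes. The characteristic through (-2.2, 4.64) passes through x = -4.52.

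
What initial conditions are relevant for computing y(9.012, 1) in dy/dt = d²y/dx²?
The entire real line. The heat equation has infinite propagation speed: any initial disturbance instantly affects all points (though exponentially small far away).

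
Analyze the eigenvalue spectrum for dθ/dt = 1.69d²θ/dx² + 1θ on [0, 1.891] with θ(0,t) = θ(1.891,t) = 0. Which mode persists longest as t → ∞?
Eigenvalues: λₙ = 1.69n²π²/1.891² - 1.
First three modes:
  n=1: λ₁ = 1.69π²/1.891² - 1 ≈ 3.664
  n=2: λ₂ = 6.76π²/1.891² - 1 ≈ 17.658
  n=3: λ₃ = 15.21π²/1.891² - 1 ≈ 40.98
Since 1.69π²/1.891² ≈ 4.664 > 1, all λₙ > 0.
The n=1 mode decays slowest → dominates as t → ∞.
Asymptotic: θ ~ c₁ sin(πx/1.891) e^{-λ₁t} with decay rate λ₁ ≈ 3.664.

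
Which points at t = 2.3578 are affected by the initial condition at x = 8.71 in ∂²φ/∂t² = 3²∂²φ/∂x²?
Domain of influence: [1.6366, 15.7834]. Data at x = 8.71 spreads outward at speed 3.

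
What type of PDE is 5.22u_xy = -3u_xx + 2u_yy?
Rewriting in standard form: 3u_xx + 5.22u_xy - 2u_yy = 0. With A = 3, B = 5.22, C = -2, the discriminant is 51.2484. This is a hyperbolic PDE.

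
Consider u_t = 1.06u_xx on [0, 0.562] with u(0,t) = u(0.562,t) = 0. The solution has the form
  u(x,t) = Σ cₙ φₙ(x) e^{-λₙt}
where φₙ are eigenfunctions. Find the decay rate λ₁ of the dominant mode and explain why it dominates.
Eigenvalues: λₙ = 1.06n²π²/0.562².
First three modes:
  n=1: λ₁ = 1.06π²/0.562² ≈ 33.123
  n=2: λ₂ = 4.24π²/0.562² ≈ 132.493 (4× faster decay)
  n=3: λ₃ = 9.54π²/0.562² ≈ 298.109 (9× faster decay)
As t → ∞, higher modes decay exponentially faster. The n=1 mode dominates: u ~ c₁ sin(πx/0.562) e^{-λ₁t}.
Decay rate: λ₁ = 1.06π²/0.562² ≈ 33.123.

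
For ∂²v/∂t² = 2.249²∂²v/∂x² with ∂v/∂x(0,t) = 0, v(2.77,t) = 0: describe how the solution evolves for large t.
v oscillates (no decay). Energy is conserved; the solution oscillates indefinitely as standing waves.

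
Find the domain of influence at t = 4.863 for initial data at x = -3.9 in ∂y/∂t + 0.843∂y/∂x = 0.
At x = 0.199509. The characteristic carries data from (-3.9, 0) to (0.199509, 4.863).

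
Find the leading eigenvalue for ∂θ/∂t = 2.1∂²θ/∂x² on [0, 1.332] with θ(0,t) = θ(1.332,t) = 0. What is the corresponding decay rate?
Eigenvalues: λₙ = 2.1n²π²/1.332².
First three modes:
  n=1: λ₁ = 2.1π²/1.332² ≈ 11.682
  n=2: λ₂ = 8.4π²/1.332² ≈ 46.727 (4× faster decay)
  n=3: λ₃ = 18.9π²/1.332² ≈ 105.136 (9× faster decay)
As t → ∞, higher modes decay exponentially faster. The n=1 mode dominates: θ ~ c₁ sin(πx/1.332) e^{-λ₁t}.
Decay rate: λ₁ = 2.1π²/1.332² ≈ 11.682.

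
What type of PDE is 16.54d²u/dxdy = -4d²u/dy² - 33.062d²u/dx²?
Rewriting in standard form: 33.062d²u/dx² + 16.54d²u/dxdy + 4d²u/dy² = 0. With A = 33.062, B = 16.54, C = 4, the discriminant is -255.4204. This is an elliptic PDE.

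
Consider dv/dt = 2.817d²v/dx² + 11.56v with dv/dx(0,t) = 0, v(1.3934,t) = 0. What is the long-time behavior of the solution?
As t → ∞, v grows unboundedly. Reaction dominates diffusion (r=11.56 > κπ²/(4L²)≈3.58); solution grows exponentially.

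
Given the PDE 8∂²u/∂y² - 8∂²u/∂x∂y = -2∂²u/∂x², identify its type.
Rewriting in standard form: 2∂²u/∂x² - 8∂²u/∂x∂y + 8∂²u/∂y² = 0. The second-order coefficients are A = 2, B = -8, C = 8. Since B² - 4AC = 0 = 0, this is a parabolic PDE.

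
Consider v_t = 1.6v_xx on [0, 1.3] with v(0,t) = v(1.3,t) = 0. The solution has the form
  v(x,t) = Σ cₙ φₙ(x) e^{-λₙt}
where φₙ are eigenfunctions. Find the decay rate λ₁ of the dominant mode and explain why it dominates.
Eigenvalues: λₙ = 1.6n²π²/1.3².
First three modes:
  n=1: λ₁ = 1.6π²/1.3² ≈ 9.344
  n=2: λ₂ = 6.4π²/1.3² ≈ 37.376 (4× faster decay)
  n=3: λ₃ = 14.4π²/1.3² ≈ 84.096 (9× faster decay)
As t → ∞, higher modes decay exponentially faster. The n=1 mode dominates: v ~ c₁ sin(πx/1.3) e^{-λ₁t}.
Decay rate: λ₁ = 1.6π²/1.3² ≈ 9.344.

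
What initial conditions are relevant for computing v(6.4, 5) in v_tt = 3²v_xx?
Domain of dependence: [-8.6, 21.4]. Signals travel at speed 3, so data within |x - 6.4| ≤ 3·5 = 15 can reach the point.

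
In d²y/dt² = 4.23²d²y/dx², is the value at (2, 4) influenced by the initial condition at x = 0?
Yes. The domain of dependence is [-14.92, 18.92], and 0 ∈ [-14.92, 18.92].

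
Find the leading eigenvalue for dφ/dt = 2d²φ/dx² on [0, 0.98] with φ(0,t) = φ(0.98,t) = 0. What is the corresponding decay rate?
Eigenvalues: λₙ = 2n²π²/0.98².
First three modes:
  n=1: λ₁ = 2π²/0.98² ≈ 20.553
  n=2: λ₂ = 8π²/0.98² ≈ 82.212 (4× faster decay)
  n=3: λ₃ = 18π²/0.98² ≈ 184.978 (9× faster decay)
As t → ∞, higher modes decay exponentially faster. The n=1 mode dominates: φ ~ c₁ sin(πx/0.98) e^{-λ₁t}.
Decay rate: λ₁ = 2π²/0.98² ≈ 20.553.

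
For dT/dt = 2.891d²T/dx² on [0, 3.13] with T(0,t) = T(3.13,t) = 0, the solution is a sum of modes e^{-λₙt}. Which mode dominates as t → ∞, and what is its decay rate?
Eigenvalues: λₙ = 2.891n²π²/3.13².
First three modes:
  n=1: λ₁ = 2.891π²/3.13² ≈ 2.912
  n=2: λ₂ = 11.564π²/3.13² ≈ 11.65 (4× faster decay)
  n=3: λ₃ = 26.019π²/3.13² ≈ 26.212 (9× faster decay)
As t → ∞, higher modes decay exponentially faster. The n=1 mode dominates: T ~ c₁ sin(πx/3.13) e^{-λ₁t}.
Decay rate: λ₁ = 2.891π²/3.13² ≈ 2.912.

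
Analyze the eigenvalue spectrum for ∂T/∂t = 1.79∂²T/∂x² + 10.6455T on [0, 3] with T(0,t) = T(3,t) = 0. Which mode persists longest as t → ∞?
Eigenvalues: λₙ = 1.79n²π²/3² - 10.6455.
First three modes:
  n=1: λ₁ = 1.79π²/3² - 10.6455 ≈ -8.683
  n=2: λ₂ = 7.16π²/3² - 10.6455 ≈ -2.794
  n=3: λ₃ = 16.11π²/3² - 10.6455 ≈ 7.021
Since 1.79π²/3² ≈ 1.963 < 10.6455, λ₁ < 0.
The n=1 mode grows fastest (−λₙ is largest for n=1) → dominates.
Asymptotic: T ~ c₁ sin(πx/3) e^{8.683t} (exponential growth at rate −λ₁ ≈ 8.683).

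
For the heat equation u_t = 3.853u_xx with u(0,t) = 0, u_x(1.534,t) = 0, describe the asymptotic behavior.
u → 0. Heat escapes through the Dirichlet boundary.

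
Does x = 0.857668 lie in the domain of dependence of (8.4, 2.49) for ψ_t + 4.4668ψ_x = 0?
No. Only data at x = -2.722332 affects (8.4, 2.49). Advection has one-way propagation along characteristics.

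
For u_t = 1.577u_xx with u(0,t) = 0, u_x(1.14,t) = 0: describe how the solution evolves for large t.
u → 0. Heat escapes through the Dirichlet boundary.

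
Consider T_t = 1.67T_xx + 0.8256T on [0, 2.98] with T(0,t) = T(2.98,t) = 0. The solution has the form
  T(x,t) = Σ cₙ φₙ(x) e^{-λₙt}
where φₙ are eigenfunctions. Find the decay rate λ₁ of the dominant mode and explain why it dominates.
Eigenvalues: λₙ = 1.67n²π²/2.98² - 0.8256.
First three modes:
  n=1: λ₁ = 1.67π²/2.98² - 0.8256 ≈ 1.03
  n=2: λ₂ = 6.68π²/2.98² - 0.8256 ≈ 6.598
  n=3: λ₃ = 15.03π²/2.98² - 0.8256 ≈ 15.879
Since 1.67π²/2.98² ≈ 1.856 > 0.8256, all λₙ > 0.
The n=1 mode decays slowest → dominates as t → ∞.
Asymptotic: T ~ c₁ sin(πx/2.98) e^{-λ₁t} with decay rate λ₁ ≈ 1.03.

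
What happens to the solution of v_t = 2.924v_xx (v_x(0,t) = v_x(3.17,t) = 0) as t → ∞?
v → constant (steady state). Heat is conserved (no flux at boundaries); solution approaches the spatial average.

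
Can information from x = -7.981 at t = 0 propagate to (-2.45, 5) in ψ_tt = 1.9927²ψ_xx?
Yes. The domain of dependence is [-12.4135, 7.5135], and -7.981 ∈ [-12.4135, 7.5135].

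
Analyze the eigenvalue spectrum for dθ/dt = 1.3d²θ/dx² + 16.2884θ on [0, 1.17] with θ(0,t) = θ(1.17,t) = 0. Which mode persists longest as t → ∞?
Eigenvalues: λₙ = 1.3n²π²/1.17² - 16.2884.
First three modes:
  n=1: λ₁ = 1.3π²/1.17² - 16.2884 ≈ -6.916
  n=2: λ₂ = 5.2π²/1.17² - 16.2884 ≈ 21.203
  n=3: λ₃ = 11.7π²/1.17² - 16.2884 ≈ 68.067
Since 1.3π²/1.17² ≈ 9.373 < 16.2884, λ₁ < 0.
The n=1 mode grows fastest (−λₙ is largest for n=1) → dominates.
Asymptotic: θ ~ c₁ sin(πx/1.17) e^{6.916t} (exponential growth at rate −λ₁ ≈ 6.916).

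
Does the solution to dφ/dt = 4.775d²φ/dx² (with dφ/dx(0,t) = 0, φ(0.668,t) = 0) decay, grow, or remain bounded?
φ → 0. Heat escapes through the Dirichlet boundary.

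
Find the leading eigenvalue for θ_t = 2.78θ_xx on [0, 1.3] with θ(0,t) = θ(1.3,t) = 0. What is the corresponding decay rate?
Eigenvalues: λₙ = 2.78n²π²/1.3².
First three modes:
  n=1: λ₁ = 2.78π²/1.3² ≈ 16.235
  n=2: λ₂ = 11.12π²/1.3² ≈ 64.941 (4× faster decay)
  n=3: λ₃ = 25.02π²/1.3² ≈ 146.117 (9× faster decay)
As t → ∞, higher modes decay exponentially faster. The n=1 mode dominates: θ ~ c₁ sin(πx/1.3) e^{-λ₁t}.
Decay rate: λ₁ = 2.78π²/1.3² ≈ 16.235.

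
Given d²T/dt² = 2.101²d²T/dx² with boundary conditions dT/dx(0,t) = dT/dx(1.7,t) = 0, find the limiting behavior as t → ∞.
T oscillates about a mean that drifts linearly in t (generically unbounded; no decay). There is no damping, so the nonconstant modes persist as standing waves (energy conserved, no decay). But with Neumann conditions at both ends the constant mode has eigenvalue 0: the spatial mean M(t) of T satisfies M'' = 0, so M(t) = M(0) + M'(0)·t. Unless the initial velocity has zero mean (∫T_t(x,0)dx = 0), the solution grows linearly in t (unbounded, though not exponentially); if it does have zero mean, the solution stays bounded and simply oscillates.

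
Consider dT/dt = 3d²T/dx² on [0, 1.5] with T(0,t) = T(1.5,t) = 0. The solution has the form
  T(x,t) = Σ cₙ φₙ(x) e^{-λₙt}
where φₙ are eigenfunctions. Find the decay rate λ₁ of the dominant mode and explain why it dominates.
Eigenvalues: λₙ = 3n²π²/1.5².
First three modes:
  n=1: λ₁ = 3π²/1.5² ≈ 13.159
  n=2: λ₂ = 12π²/1.5² ≈ 52.638 (4× faster decay)
  n=3: λ₃ = 27π²/1.5² ≈ 118.435 (9× faster decay)
As t → ∞, higher modes decay exponentially faster. The n=1 mode dominates: T ~ c₁ sin(πx/1.5) e^{-λ₁t}.
Decay rate: λ₁ = 3π²/1.5² ≈ 13.159.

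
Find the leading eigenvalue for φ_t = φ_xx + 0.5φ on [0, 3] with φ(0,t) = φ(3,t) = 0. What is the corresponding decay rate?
Eigenvalues: λₙ = n²π²/3² - 0.5.
First three modes:
  n=1: λ₁ = π²/3² - 0.5 ≈ 0.597
  n=2: λ₂ = 4π²/3² - 0.5 ≈ 3.886
  n=3: λ₃ = 9π²/3² - 0.5 ≈ 9.37
Since π²/3² ≈ 1.097 > 0.5, all λₙ > 0.
The n=1 mode decays slowest → dominates as t → ∞.
Asymptotic: φ ~ c₁ sin(πx/3) e^{-λ₁t} with decay rate λ₁ ≈ 0.597.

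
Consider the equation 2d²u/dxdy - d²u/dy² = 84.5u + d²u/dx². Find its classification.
Rewriting in standard form: -d²u/dx² + 2d²u/dxdy - d²u/dy² - 84.5u = 0. Parabolic. (A = -1, B = 2, C = -1 gives B² - 4AC = 0.)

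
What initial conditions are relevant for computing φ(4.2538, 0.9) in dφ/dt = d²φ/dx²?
The entire real line. The heat equation has infinite propagation speed: any initial disturbance instantly affects all points (though exponentially small far away).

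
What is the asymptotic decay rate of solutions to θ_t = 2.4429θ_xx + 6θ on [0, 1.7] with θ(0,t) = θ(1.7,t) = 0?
Eigenvalues: λₙ = 2.4429n²π²/1.7² - 6.
First three modes:
  n=1: λ₁ = 2.4429π²/1.7² - 6 ≈ 2.343
  n=2: λ₂ = 9.7716π²/1.7² - 6 ≈ 27.371
  n=3: λ₃ = 21.9861π²/1.7² - 6 ≈ 69.084
Since 2.4429π²/1.7² ≈ 8.343 > 6, all λₙ > 0.
The n=1 mode decays slowest → dominates as t → ∞.
Asymptotic: θ ~ c₁ sin(πx/1.7) e^{-λ₁t} with decay rate λ₁ ≈ 2.343.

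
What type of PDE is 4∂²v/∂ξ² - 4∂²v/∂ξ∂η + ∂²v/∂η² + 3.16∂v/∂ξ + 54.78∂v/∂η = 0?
With A = 4, B = -4, C = 1, the discriminant is 0. This is a parabolic PDE.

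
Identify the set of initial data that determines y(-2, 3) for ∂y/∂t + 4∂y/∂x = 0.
A single point: x = -14. The characteristic through (-2, 3) is x - 4t = const, so x = -2 - 4·3 = -14.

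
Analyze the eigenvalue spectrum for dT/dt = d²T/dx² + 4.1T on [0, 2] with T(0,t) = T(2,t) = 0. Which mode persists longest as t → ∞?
Eigenvalues: λₙ = n²π²/2² - 4.1.
First three modes:
  n=1: λ₁ = π²/2² - 4.1 ≈ -1.633
  n=2: λ₂ = 4π²/2² - 4.1 ≈ 5.77
  n=3: λ₃ = 9π²/2² - 4.1 ≈ 18.107
Since π²/2² ≈ 2.467 < 4.1, λ₁ < 0.
The n=1 mode grows fastest (−λₙ is largest for n=1) → dominates.
Asymptotic: T ~ c₁ sin(πx/2) e^{1.633t} (exponential growth at rate −λ₁ ≈ 1.633).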